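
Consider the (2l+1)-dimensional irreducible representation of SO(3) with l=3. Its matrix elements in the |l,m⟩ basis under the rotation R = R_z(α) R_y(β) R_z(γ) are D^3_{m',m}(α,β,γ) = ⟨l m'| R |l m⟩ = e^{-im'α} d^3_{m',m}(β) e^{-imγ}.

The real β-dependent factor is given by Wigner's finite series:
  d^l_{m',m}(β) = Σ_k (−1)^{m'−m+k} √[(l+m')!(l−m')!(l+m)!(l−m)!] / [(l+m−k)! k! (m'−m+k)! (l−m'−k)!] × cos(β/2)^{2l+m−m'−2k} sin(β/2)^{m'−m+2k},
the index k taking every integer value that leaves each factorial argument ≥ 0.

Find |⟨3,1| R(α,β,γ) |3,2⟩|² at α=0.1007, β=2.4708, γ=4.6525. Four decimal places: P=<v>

P=0.0318

Split into d^3_{1,2}(β=2.4708) × two z-phases.
Half-angle: c=0.329143, s=0.944280. N=√(24·2·120·1)=75.894664
k: max(0,(2)−(1))=1 … min(3+(2),3−(1))=2
  k=1: (−1)^0·75.8947/(24)·0.3291^5·0.9443^1 = +0.011535
  k=2: (−1)^1·75.8947/(12)·0.3291^3·0.9443^3 = -0.189884
d^3_{1,2}(2.4708) = +0.011535 -0.189884 = -0.178349
|D^3_{1,2}|² = |d^3_{1,2}(β)|² = (-0.178349)² = 0.031808 (the z-rotation phases have unit modulus)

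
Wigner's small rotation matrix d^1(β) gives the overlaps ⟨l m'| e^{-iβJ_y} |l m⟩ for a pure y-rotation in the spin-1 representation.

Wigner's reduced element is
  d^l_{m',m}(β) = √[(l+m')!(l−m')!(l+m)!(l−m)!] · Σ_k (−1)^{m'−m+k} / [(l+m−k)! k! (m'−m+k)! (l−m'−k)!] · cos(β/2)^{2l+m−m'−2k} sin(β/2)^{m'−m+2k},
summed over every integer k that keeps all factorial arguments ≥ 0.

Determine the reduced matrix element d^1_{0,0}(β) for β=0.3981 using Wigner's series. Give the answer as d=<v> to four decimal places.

d^1_{0,0}(β=0.3981) via Wigner's sum:
c=cos(0.3981/2)=0.980255, s=sin(0.3981/2)=0.197738; N=√[1·1·1·1]=1.000000
k: max(0,(0)−(0))=0 … min(1+(0),1−(0))=1
  k=0: (−1)^0·1.0000/(1)·0.9803^2·0.1977^0 = +0.960900
  k=1: (−1)^1·1.0000/(1)·0.9803^0·0.1977^2 = -0.039100
d^1_{0,0}(0.3981) = +0.960900 -0.039100 = +0.921799

d=0.9218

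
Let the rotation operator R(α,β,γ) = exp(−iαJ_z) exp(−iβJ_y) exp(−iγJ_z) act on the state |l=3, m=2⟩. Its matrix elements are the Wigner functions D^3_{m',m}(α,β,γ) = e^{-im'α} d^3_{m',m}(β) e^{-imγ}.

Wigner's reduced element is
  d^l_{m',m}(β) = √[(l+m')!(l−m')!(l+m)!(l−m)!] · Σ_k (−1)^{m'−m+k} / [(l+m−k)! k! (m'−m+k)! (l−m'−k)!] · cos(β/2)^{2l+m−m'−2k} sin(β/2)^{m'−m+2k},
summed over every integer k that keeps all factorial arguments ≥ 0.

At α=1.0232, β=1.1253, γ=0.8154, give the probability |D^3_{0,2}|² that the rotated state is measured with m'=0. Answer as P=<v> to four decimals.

P=0.2309

First d^3_{0,2}(β=1.1253), then the phase factors e^{-i(0)α} and e^{-i(2)γ}:
Half-angle: c=0.845844, s=0.533430. N=√(6·6·120·1)=65.726707
The bounds max(0,m−m')=2 and min(l+m,l−m')=3 give 2 terms
  k=2: (−1)^0·65.7267/(12)·0.8458^4·0.5334^2 = +0.797769
  k=3: (−1)^1·65.7267/(12)·0.8458^2·0.5334^4 = -0.317285
d^3_{0,2}(1.1253) = +0.797769 -0.317285 = +0.480483
|D^3_{0,2}|² = |d^3_{0,2}(β)|² = (+0.480483)² = 0.230864 (the z-rotation phases have unit modulus)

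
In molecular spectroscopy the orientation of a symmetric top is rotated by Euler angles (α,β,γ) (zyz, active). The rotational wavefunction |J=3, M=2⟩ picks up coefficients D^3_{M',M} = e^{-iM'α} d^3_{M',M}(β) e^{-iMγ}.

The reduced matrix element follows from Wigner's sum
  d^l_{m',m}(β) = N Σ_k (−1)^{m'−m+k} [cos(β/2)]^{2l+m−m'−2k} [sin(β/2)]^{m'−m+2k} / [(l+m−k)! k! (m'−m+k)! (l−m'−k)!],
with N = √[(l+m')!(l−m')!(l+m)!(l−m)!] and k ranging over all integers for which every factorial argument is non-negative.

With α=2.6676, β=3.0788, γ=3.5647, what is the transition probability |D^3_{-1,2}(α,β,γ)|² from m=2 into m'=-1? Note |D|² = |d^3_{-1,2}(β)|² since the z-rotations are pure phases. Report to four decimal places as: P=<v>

P=0.0098

D^3_{-1,2}(2.6676,3.0788,3.5647) = e^{-i·-1·2.6676}·d^3_{-1,2}(3.0788)·e^{-i·2·3.5647}. Compute d first:
c=cos(3.0788/2)=0.031391, s=sin(3.0788/2)=0.999507; N=√[2·24·120·1]=75.894664
Admissible k: 3..4 (factorial args all ≥0)
  k=3: (−1)^0·75.8947/(12)·0.0314^3·0.9995^3 = +0.000195
  k=4: (−1)^1·75.8947/(24)·0.0314^1·0.9995^5 = -0.099023
d^3_{-1,2}(3.0788) = +0.000195 -0.099023 = -0.098828
|D^3_{-1,2}|² = |d^3_{-1,2}(β)|² = (-0.098828)² = 0.009767 (the z-rotation phases have unit modulus)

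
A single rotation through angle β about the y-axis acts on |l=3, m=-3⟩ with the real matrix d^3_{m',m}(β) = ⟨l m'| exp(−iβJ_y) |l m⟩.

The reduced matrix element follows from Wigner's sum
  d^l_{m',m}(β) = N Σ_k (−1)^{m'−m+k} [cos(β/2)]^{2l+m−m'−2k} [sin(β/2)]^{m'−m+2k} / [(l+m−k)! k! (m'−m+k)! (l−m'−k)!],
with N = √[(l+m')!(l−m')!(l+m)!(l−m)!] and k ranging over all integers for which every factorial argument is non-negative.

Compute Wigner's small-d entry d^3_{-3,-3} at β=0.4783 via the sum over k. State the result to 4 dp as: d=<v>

d=0.8409

d^3_{-3,-3}(β=0.4783) via Wigner's sum:
Half-angle: c=0.971540, s=0.236877. N=√(1·720·1·720)=720.000000
The bounds max(0,m−m')=0 and min(l+m,l−m')=0 give 1 term
  k=0: (−1)^0·720.0000/(720)·0.9715^6·0.2369^0 = +0.840937
d^3_{-3,-3}(0.4783) = +0.840937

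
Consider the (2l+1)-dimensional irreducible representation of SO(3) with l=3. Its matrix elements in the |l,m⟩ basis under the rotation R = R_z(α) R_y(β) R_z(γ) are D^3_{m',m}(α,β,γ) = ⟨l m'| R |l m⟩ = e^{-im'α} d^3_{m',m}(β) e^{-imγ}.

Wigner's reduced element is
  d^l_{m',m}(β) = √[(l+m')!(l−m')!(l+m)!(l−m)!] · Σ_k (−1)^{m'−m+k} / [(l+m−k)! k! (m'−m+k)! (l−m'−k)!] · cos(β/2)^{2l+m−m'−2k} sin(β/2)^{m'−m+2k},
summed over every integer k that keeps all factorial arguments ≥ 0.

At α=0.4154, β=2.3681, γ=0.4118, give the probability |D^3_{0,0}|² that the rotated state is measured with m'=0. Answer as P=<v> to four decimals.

Split into d^3_{0,0}(β=2.3681) × two z-phases.
With c≡cos(β/2)=0.377177 and s≡sin(β/2)=0.926141, N=[6·6·6·6]^{1/2}=36.000000
k: max(0,(0)−(0))=0 … min(3+(0),3−(0))=3
  k=0: (−1)^0·36.0000/(36)·0.3772^6·0.9261^0 = +0.002879
  k=1: (−1)^1·36.0000/(4)·0.3772^4·0.9261^2 = -0.156235
  k=2: (−1)^2·36.0000/(4)·0.3772^2·0.9261^4 = +0.941980
  k=3: (−1)^3·36.0000/(36)·0.3772^0·0.9261^6 = -0.631049
d^3_{0,0}(2.3681) = +0.002879 -0.156235 +0.941980 -0.631049 = +0.157576
|D^3_{0,0}|² = |d^3_{0,0}(β)|² = (+0.157576)² = 0.024830 (the z-rotation phases have unit modulus)

P=0.0248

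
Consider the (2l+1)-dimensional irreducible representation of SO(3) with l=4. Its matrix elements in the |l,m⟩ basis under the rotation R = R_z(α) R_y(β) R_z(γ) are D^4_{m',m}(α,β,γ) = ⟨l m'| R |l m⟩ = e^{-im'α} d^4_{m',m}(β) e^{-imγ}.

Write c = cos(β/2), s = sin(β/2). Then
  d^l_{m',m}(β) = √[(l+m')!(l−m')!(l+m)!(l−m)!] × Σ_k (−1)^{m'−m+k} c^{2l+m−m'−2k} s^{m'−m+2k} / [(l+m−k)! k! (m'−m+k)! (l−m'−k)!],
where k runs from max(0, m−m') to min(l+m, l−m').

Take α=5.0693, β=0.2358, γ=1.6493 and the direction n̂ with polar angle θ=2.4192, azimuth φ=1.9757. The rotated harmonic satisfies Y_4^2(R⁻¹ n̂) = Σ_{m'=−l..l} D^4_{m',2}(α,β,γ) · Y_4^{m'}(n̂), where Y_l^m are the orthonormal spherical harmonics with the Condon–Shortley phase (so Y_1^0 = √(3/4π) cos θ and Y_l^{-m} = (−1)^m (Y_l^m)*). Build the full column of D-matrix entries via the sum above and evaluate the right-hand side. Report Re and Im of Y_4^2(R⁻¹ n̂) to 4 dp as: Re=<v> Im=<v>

Need the full column D^4_{m',2} for m'=−4..4 at α=5.0693, β=0.2358, γ=1.6493.
cos(β/2)=0.993058, sin(β/2)=0.117627
d^4_{-4,2}: single k=6 term ⇒ +0.000014;  D = -0.000004-0.000013i
d^4_{-3,2}: k∈[5..6] ⇒ +0.000248 -0.000001 = +0.000246;  D = +0.000195-0.000150i
d^4_{-2,2}: k∈[4..6] ⇒ +0.002793 -0.000031 +0.000000 = +0.002761;  D = +0.002344+0.001459i
d^4_{-1,2}: k∈[3..5] ⇒ +0.022228 -0.000468 +0.000001 = +0.021762;  D = -0.004321+0.021329i
d^4_{0,2}: k∈[2..4] ⇒ +0.125888 -0.004710 +0.000025 = +0.121202;  D = -0.119712+0.018952i
d^4_{1,2}: k∈[1..3] ⇒ +0.475297 -0.033343 +0.000312 = +0.442266;  D = -0.217415-0.385137i
d^4_{2,2}: k∈[0..2] ⇒ +0.945794 -0.159237 +0.002793 = +0.789350;  D = +0.508493-0.603745i
d^4_{3,2}: k∈[0..1] ⇒ -0.419173 +0.017643 = -0.401529;  D = -0.378133-0.135061i
d^4_{4,2}: single k=0 term ⇒ +0.070217;  D = +0.000973+0.070210i
Y_4^{m'}(θ=2.4192,φ=1.9757) and Σ D·Y over m':
  (-0.0000-0.0000i)·(-0.0041-0.0845i)  (+0.0002-0.0002i)·(-0.2544-0.0946i)  (+0.0023+0.0015i)·(-0.2965+0.3113i)  (-0.0043+0.0213i)·(+0.0869+0.2027i)  (-0.1197+0.0190i)·(-0.2959+0.0000i)  (-0.2174-0.3851i)·(-0.0869+0.2027i)  (+0.5085-0.6037i)·(-0.2965-0.3113i)  (-0.3781-0.1351i)·(+0.2544-0.0946i)  (+0.0010+0.0702i)·(-0.0041+0.0845i)
Y_4^2(R⁻¹ n̂) = -0.327161+0.006981i

Re=-0.3272 Im=0.0070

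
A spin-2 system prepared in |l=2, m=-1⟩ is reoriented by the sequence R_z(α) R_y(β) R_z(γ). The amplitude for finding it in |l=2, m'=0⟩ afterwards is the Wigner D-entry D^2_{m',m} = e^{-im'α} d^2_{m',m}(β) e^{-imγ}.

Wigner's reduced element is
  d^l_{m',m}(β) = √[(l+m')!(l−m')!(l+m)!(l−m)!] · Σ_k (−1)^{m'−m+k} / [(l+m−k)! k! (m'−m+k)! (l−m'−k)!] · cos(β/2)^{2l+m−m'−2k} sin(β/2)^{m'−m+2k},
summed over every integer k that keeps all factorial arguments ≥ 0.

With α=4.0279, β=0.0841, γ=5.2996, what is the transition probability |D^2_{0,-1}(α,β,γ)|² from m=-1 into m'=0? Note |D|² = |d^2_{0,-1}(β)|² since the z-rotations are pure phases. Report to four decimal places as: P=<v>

P=0.0105

D^2_{0,-1}(4.0279,0.0841,5.2996) = e^{-i·0·4.0279}·d^2_{0,-1}(0.0841)·e^{-i·-1·5.2996}. Compute d first:
Half-angle: c=0.999116, s=0.042038. N=√(2·2·1·6)=4.898979
k∈{0,1} keeps every argument non-negative
  k=0: (−1)^1·4.8990/(2)·0.9991^3·0.0420^1 = -0.102698
  k=1: (−1)^2·4.8990/(2)·0.9991^1·0.0420^3 = +0.000182
d^2_{0,-1}(0.0841) = -0.102698 +0.000182 = -0.102516
|D^2_{0,-1}|² = |d^2_{0,-1}(β)|² = (-0.102516)² = 0.010510 (the z-rotation phases have unit modulus)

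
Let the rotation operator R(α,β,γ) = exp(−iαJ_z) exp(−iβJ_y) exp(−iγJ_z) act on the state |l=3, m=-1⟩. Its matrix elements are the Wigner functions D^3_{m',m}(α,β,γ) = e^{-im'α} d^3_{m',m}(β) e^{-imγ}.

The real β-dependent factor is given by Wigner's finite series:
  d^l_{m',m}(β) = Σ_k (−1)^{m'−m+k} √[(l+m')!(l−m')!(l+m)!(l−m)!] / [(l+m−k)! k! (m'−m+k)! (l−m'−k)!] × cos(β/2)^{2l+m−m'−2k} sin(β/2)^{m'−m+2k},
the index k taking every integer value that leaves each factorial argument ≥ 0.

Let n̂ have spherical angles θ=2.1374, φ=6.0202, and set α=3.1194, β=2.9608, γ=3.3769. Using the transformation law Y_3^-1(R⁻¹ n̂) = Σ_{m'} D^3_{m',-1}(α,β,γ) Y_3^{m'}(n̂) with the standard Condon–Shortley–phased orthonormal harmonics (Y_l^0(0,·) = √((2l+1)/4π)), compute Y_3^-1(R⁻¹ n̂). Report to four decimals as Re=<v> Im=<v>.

Re=0.0823 Im=0.0013

Need the full column D^3_{m',-1} for m'=−3..3 at α=3.1194, β=2.9608, γ=3.3769.
cos(β/2)=0.090273, sin(β/2)=0.995917
d^3_{-3,-1}: single k=2 term ⇒ +0.000255;  D = +0.000251+0.000043i
d^3_{-2,-1}: k∈[1..2] ⇒ +0.000019 -0.004596 = -0.004577;  D = +0.004494+0.000869i
d^3_{-1,-1}: k∈[0..2] ⇒ +0.000001 -0.000527 +0.048102 = +0.047575;  D = +0.046499+0.010062i
d^3_{0,-1}: k∈[0..2] ⇒ -0.000021 +0.007552 -0.306384 = -0.298852;  D = +0.290617+0.069675i
d^3_{1,-1}: k∈[0..2] ⇒ +0.000395 -0.064136 +0.975751 = +0.912010;  D = +0.881941+0.232256i
d^3_{2,-1}: k∈[0..1] ⇒ -0.004596 +0.279689 = +0.275093;  D = -0.264403-0.075942i
d^3_{3,-1}: single k=0 term ⇒ +0.031050;  D = +0.029646+0.009232i
Y_3^{m'}(θ=2.1374,φ=6.0202) and Σ D·Y over m':
  (+0.0003+0.0000i)·(+0.1766+0.1778i)  (+0.0045+0.0009i)·(-0.3377-0.1961i)  (+0.0465+0.0101i)·(+0.1160+0.0312i)  (+0.2906+0.0697i)·(+0.3124+0.0000i)  (+0.8819+0.2323i)·(-0.1160+0.0312i)  (-0.2644-0.0759i)·(-0.3377+0.1961i)  (+0.0296+0.0092i)·(-0.1766+0.1778i)
Y_3^-1(R⁻¹ n̂) = +0.082287+0.001314i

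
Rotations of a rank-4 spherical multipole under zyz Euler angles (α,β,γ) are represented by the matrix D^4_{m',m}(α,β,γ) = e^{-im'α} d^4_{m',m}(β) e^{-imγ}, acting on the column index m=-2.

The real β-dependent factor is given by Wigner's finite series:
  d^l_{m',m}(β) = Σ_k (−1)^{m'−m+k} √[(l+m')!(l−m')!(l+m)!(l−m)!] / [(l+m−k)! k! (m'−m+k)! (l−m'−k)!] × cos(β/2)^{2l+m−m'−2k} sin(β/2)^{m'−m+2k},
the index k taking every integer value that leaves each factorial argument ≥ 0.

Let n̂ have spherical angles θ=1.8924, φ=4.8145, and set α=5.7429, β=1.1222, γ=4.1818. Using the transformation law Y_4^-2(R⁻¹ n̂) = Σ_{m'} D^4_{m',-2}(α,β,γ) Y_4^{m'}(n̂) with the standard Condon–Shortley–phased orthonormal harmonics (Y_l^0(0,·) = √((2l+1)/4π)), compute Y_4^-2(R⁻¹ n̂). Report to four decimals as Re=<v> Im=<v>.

Re=0.0029 Im=0.0033

Need the full column D^4_{m',-2} for m'=−4..4 at α=5.7429, β=1.1222, γ=4.1818.
cos(β/2)=0.846670, sin(β/2)=0.532118
d^4_{-4,-2}: single k=2 term ⇒ +0.551926;  D = +0.550128-0.044507i
d^4_{-3,-2}: k∈[1..2] ⇒ +0.620972 -0.735835 = -0.114863;  D = -0.102946-0.050948i
d^4_{-2,-2}: k∈[0..2] ⇒ +0.264067 -1.251650 +0.617988 = -0.369595;  D = -0.199741-0.310972i
d^4_{-1,-2}: k∈[0..2] ⇒ -0.704116 +1.390597 -0.366182 = +0.320299;  D = +0.009821+0.320148i
d^4_{0,-2}: k∈[0..2] ⇒ +0.989516 -1.042266 +0.154382 = +0.101632;  D = -0.049581+0.088718i
d^4_{1,-2}: k∈[0..2] ⇒ -0.927065 +0.549273 -0.043392 = -0.421183;  D = +0.365324-0.209604i
d^4_{2,-2}: k∈[0..2] ⇒ +0.617988 -0.195280 +0.006428 = +0.429136;  D = -0.429055-0.008322i
d^4_{3,-2}: k∈[0..1] ⇒ -0.290648 +0.038268 = -0.252380;  D = +0.213874+0.133992i
d^4_{4,-2}: single k=0 term ⇒ +0.086110;  D = -0.039062-0.076741i
Y_4^{m'}(θ=1.8924,φ=4.8145) and Σ D·Y over m':
  (+0.5501-0.0445i)·(+0.3290-0.1424i)  (-0.1029-0.0509i)·(+0.1019+0.3221i)  (-0.1997-0.3110i)·(+0.0886-0.0184i)  (+0.0098+0.3201i)·(+0.0333+0.3247i)  (-0.0496+0.0887i)·(+0.0372+0.0000i)  (+0.3653-0.2096i)·(-0.0333+0.3247i)  (-0.4291-0.0083i)·(+0.0886+0.0184i)  (+0.2139+0.1340i)·(-0.1019+0.3221i)  (-0.0391-0.0767i)·(+0.3290+0.1424i)
Y_4^-2(R⁻¹ n̂) = +0.002861+0.003321i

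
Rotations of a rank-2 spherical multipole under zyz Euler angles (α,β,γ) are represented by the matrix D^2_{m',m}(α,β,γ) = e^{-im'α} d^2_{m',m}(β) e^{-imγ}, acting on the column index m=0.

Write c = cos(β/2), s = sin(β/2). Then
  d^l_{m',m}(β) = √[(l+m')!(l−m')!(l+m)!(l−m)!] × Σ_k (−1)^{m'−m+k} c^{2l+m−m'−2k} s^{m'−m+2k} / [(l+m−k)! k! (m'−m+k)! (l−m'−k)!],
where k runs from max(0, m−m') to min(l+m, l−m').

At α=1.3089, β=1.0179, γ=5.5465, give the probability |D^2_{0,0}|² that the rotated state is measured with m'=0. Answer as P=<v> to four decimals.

D^2_{0,0}(1.3089,1.0179,5.5465) = e^{-i·0·1.3089}·d^2_{0,0}(1.0179)·e^{-i·0·5.5465}. Compute d first:
c=cos(1.0179/2)=0.873257, s=sin(1.0179/2)=0.487261; N=√[2·2·2·2]=4.000000
k: max(0,(0)−(0))=0 … min(2+(0),2−(0))=2
  k=0: (−1)^0·4.0000/(4)·0.8733^4·0.4873^0 = +0.581524
  k=1: (−1)^1·4.0000/(1)·0.8733^2·0.4873^2 = -0.724213
  k=2: (−1)^2·4.0000/(4)·0.8733^0·0.4873^4 = +0.056370
d^2_{0,0}(1.0179) = +0.581524 -0.724213 +0.056370 = -0.086320
|D^2_{0,0}|² = |d^2_{0,0}(β)|² = (-0.086320)² = 0.007451 (the z-rotation phases have unit modulus)

P=0.0075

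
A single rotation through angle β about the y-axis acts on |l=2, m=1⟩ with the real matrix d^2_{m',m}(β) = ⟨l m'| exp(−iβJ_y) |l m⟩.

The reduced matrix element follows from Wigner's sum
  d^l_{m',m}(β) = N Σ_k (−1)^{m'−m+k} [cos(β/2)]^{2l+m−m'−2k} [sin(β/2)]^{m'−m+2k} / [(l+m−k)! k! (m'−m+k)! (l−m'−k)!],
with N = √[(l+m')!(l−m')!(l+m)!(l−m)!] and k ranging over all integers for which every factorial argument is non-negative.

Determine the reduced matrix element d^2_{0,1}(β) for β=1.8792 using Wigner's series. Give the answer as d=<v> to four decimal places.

d^2_{0,1}(β=1.8792) via Wigner's sum:
With c≡cos(β/2)=0.590111 and s≡sin(β/2)=0.807322, N=[2·2·6·1]^{1/2}=4.898979
The bounds max(0,m−m')=1 and min(l+m,l−m')=2 give 2 terms
  k=1: (−1)^0·4.8990/(2)·0.5901^3·0.8073^1 = +0.406372
  k=2: (−1)^1·4.8990/(2)·0.5901^1·0.8073^3 = -0.760589
d^2_{0,1}(1.8792) = +0.406372 -0.760589 = -0.354217

d=-0.3542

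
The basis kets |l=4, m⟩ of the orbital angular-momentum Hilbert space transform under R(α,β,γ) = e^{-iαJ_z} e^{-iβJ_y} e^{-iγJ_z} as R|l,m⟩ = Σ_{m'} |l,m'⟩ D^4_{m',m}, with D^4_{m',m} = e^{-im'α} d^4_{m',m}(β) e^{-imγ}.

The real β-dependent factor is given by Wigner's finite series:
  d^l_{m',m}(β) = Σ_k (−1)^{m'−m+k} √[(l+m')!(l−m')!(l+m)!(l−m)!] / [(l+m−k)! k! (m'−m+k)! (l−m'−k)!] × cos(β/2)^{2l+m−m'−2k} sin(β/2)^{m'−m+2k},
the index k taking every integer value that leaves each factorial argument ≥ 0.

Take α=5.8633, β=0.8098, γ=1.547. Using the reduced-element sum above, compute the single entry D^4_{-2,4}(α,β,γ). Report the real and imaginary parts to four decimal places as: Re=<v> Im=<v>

Re=0.0123 Im=-0.0113

D^4_{-2,4}(5.8633,0.8098,1.547) = e^{-i·-2·5.8633}·d^4_{-2,4}(0.8098)·e^{-i·4·1.547}. Compute d first:
Half-angle: c=0.919142, s=0.393927. N=√(2·720·40320·1)=7619.763776
k∈{6} keeps every argument non-negative
  k=6: (−1)^0·7619.7638/(1440)·0.9191^2·0.3939^6 = +0.016705
d^4_{-2,4}(0.8098) = +0.016705
D = (+0.667634-0.744490i)·(+0.016705)·(+0.995473+0.095042i) = +0.012284-0.011320i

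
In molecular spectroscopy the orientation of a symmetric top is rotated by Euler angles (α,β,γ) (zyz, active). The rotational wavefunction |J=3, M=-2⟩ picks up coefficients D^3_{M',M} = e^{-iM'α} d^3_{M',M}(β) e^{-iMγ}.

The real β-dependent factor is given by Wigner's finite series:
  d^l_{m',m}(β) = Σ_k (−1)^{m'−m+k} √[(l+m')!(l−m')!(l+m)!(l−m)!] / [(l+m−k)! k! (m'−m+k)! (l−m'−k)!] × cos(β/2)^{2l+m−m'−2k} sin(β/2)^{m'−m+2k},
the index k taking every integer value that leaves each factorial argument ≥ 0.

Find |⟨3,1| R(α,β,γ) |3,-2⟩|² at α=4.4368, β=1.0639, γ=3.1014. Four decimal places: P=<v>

Split into d^3_{1,-2}(β=1.0639) × two z-phases.
c=cos(1.0639/2)=0.861820, s=sin(1.0639/2)=0.507215; N=√[24·2·1·120]=75.894664
Admissible k: 0..1 (factorial args all ≥0)
  k=0: (−1)^3·75.8947/(12)·0.8618^3·0.5072^3 = -0.528269
  k=1: (−1)^4·75.8947/(24)·0.8618^1·0.5072^5 = +0.091491
d^3_{1,-2}(1.0639) = -0.528269 +0.091491 = -0.436778
|D^3_{1,-2}|² = |d^3_{1,-2}(β)|² = (-0.436778)² = 0.190775 (the z-rotation phases have unit modulus)

P=0.1908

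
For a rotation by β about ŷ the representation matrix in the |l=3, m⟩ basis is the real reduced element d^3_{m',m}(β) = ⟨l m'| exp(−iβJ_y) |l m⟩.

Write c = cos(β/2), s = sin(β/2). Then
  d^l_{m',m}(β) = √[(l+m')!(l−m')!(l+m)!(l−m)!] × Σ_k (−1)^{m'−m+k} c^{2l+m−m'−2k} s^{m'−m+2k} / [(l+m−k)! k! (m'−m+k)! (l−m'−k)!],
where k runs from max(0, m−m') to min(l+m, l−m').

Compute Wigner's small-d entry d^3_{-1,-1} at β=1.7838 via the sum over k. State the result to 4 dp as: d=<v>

d^3_{-1,-1}(β=1.7838) via Wigner's sum:
c=cos(1.7838/2)=0.627934, s=sin(1.7838/2)=0.778266; N=√[2·24·2·24]=48.000000
Admissible k: 0..2 (factorial args all ≥0)
  k=0: (−1)^0·48.0000/(48)·0.6279^6·0.7783^0 = +0.061304
  k=1: (−1)^1·48.0000/(6)·0.6279^4·0.7783^2 = -0.753362
  k=2: (−1)^2·48.0000/(8)·0.6279^2·0.7783^4 = +0.867946
d^3_{-1,-1}(1.7838) = +0.061304 -0.753362 +0.867946 = +0.175888

d=0.1759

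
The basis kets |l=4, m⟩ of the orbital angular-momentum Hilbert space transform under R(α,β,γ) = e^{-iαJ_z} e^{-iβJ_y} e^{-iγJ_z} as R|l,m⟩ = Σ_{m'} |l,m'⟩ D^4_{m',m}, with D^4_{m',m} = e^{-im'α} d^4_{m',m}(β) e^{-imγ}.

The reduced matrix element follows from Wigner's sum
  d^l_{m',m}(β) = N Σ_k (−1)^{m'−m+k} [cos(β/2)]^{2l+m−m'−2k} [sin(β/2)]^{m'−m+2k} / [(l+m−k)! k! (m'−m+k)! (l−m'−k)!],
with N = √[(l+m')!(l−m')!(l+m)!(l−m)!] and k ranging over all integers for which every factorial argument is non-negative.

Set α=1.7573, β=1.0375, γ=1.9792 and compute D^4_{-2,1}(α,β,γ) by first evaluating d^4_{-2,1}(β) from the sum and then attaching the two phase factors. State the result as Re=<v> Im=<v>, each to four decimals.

First d^4_{-2,1}(β=1.0375), then the phase factors e^{-i(-2)α} and e^{-i(1)γ}:
With c≡cos(β/2)=0.868440 and s≡sin(β/2)=0.495795, N=[2·720·120·6]^{1/2}=1018.233765
k∈{3,4,5} keeps every argument non-negative
  k=3: (−1)^0·1018.2338/(72)·0.8684^5·0.4958^3 = +0.851372
  k=4: (−1)^1·1018.2338/(48)·0.8684^3·0.4958^5 = -0.416232
  k=5: (−1)^2·1018.2338/(240)·0.8684^1·0.4958^7 = +0.027133
d^4_{-2,1}(1.0375) = +0.851372 -0.416232 +0.027133 = +0.462273
Attach z-rotation phases: D = e^{-i(-2)(1.7573)}·(+0.462273)·e^{-i(1)(1.9792)} = +0.016359+0.461983i

Re=0.0164 Im=0.4620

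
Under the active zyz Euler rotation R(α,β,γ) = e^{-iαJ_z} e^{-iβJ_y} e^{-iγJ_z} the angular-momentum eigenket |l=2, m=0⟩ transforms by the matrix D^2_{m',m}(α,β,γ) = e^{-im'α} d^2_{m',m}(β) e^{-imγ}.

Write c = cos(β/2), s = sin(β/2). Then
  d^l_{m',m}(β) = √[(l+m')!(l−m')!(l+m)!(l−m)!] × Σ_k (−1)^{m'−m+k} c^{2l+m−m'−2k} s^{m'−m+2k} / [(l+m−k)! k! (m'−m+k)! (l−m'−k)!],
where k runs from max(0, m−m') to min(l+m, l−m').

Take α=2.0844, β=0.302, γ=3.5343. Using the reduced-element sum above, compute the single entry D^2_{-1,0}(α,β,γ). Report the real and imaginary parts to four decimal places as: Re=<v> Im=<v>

D^2_{-1,0}(2.0844,0.302,3.5343) = e^{-i·-1·2.0844}·d^2_{-1,0}(0.302)·e^{-i·0·3.5343}. Compute d first:
Half-angle: c=0.988621, s=0.150427. N=√(1·6·2·2)=4.898979
Admissible k: 1..2 (factorial args all ≥0)
  k=1: (−1)^0·4.8990/(2)·0.9886^3·0.1504^1 = +0.356033
  k=2: (−1)^1·4.8990/(2)·0.9886^1·0.1504^3 = -0.008243
d^2_{-1,0}(0.302) = +0.356033 -0.008243 = +0.347790
Phases: e^{-i·(-1)·2.0844}=-0.491319+0.870980i, e^{-i·(0)·3.5343}=+1.000000+0.000000i ⇒ D=-0.170876+0.302918i

Re=-0.1709 Im=0.3029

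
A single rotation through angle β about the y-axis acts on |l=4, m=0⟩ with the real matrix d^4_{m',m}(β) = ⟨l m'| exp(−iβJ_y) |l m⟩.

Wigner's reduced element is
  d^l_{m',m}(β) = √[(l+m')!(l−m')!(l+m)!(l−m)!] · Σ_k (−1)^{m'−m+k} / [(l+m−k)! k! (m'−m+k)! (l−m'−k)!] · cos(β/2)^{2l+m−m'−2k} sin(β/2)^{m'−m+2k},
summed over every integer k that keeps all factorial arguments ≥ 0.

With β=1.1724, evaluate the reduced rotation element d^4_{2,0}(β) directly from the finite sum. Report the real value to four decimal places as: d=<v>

d=0.0180

d^4_{2,0}(β=1.1724) via Wigner's sum:
Half-angle: c=0.833049, s=0.553199. N=√(720·2·24·24)=910.735966
k: max(0,(0)−(2))=0 … min(4+(0),4−(2))=2
  k=0: (−1)^2·910.7360/(96)·0.8330^6·0.5532^2 = +0.970303
  k=1: (−1)^3·910.7360/(36)·0.8330^4·0.5532^4 = -1.141035
  k=2: (−1)^4·910.7360/(96)·0.8330^2·0.5532^6 = +0.188692
d^4_{2,0}(1.1724) = +0.970303 -1.141035 +0.188692 = +0.017960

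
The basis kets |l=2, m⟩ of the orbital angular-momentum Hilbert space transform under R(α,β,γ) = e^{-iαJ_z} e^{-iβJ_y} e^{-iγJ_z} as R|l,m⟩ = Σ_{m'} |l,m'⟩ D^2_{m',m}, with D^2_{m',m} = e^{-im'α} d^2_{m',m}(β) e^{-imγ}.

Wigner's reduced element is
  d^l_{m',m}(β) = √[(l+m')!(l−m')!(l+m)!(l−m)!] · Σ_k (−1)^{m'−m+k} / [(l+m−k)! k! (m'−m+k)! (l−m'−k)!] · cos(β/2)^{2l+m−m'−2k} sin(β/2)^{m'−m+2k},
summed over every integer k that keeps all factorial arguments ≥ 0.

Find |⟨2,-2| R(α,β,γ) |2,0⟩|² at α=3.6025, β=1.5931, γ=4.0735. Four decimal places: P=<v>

Split into d^2_{-2,0}(β=1.5931) × two z-phases.
Half-angle: c=0.699177, s=0.714948. N=√(1·24·2·2)=9.797959
k∈{2} keeps every argument non-negative
  k=2: (−1)^0·9.7980/(4)·0.6992^2·0.7149^2 = +0.612068
d^2_{-2,0}(1.5931) = +0.612068
|D^2_{-2,0}|² = |d^2_{-2,0}(β)|² = (+0.612068)² = 0.374627 (the z-rotation phases have unit modulus)

P=0.3746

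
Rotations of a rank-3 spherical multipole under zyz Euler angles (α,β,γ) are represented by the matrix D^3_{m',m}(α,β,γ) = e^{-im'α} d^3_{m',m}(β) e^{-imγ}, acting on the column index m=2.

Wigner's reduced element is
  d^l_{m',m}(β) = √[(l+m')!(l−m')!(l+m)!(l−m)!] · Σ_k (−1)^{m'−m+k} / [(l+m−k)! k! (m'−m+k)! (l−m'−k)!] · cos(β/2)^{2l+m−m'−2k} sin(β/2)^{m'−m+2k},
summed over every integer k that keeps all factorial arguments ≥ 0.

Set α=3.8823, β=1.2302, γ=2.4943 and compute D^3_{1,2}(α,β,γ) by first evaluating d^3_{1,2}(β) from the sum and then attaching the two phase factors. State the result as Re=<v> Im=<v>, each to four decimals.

First d^3_{1,2}(β=1.2302), then the phase factors e^{-i(1)α} and e^{-i(2)γ}:
c=cos(1.2302/2)=0.816716, s=sin(1.2302/2)=0.577040; N=√[24·2·120·1]=75.894664
k: max(0,(2)−(1))=1 … min(3+(2),3−(1))=2
  k=1: (−1)^0·75.8947/(24)·0.8167^5·0.5770^1 = +0.663072
  k=2: (−1)^1·75.8947/(12)·0.8167^3·0.5770^3 = -0.662005
d^3_{1,2}(1.2302) = +0.663072 -0.662005 = +0.001067
Phases: e^{-i·(1)·3.8823}=-0.737991+0.674810i, e^{-i·(2)·2.4943}=+0.272712+0.962096i ⇒ D=-0.000908-0.000561i

Re=-0.0009 Im=-0.0006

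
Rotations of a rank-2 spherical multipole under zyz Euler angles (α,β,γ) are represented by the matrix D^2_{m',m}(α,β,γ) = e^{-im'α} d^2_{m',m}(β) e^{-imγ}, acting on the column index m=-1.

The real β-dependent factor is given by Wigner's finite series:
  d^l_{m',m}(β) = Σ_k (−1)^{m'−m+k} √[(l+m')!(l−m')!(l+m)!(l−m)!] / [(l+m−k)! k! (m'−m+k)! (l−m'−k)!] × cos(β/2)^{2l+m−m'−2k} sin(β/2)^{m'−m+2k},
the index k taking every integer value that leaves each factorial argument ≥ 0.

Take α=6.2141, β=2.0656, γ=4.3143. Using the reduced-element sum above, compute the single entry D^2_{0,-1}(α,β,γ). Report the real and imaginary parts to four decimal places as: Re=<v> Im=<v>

Re=-0.1984 Im=-0.4718

Split into d^2_{0,-1}(β=2.0656) × two z-phases.
Half-angle: c=0.512416, s=0.858737. N=√(2·2·1·6)=4.898979
The bounds max(0,m−m')=0 and min(l+m,l−m')=1 give 2 terms
  k=0: (−1)^1·4.8990/(2)·0.5124^3·0.8587^1 = -0.283012
  k=1: (−1)^2·4.8990/(2)·0.5124^1·0.8587^3 = +0.794839
d^2_{0,-1}(2.0656) = -0.283012 +0.794839 = +0.511827
Attach z-rotation phases: D = e^{-i(0)(6.2141)}·(+0.511827)·e^{-i(-1)(4.3143)} = -0.198414-0.471804i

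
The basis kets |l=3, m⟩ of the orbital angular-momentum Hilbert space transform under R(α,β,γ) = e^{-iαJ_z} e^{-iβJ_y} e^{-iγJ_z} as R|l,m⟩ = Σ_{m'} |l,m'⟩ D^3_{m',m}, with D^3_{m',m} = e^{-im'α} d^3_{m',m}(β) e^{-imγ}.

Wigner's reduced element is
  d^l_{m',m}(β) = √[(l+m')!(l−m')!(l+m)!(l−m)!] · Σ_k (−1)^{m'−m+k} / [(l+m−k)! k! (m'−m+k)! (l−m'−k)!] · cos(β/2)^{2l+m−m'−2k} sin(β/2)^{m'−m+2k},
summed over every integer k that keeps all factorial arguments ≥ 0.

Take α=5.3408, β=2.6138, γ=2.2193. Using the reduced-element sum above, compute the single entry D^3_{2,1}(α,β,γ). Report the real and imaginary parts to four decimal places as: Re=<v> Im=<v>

Re=0.0919 Im=-0.0319

Split into d^3_{2,1}(β=2.6138) × two z-phases.
With c≡cos(β/2)=0.260844 and s≡sin(β/2)=0.965381, N=[120·1·24·2]^{1/2}=75.894664
k∈{0,1} keeps every argument non-negative
  k=0: (−1)^1·75.8947/(24)·0.2608^5·0.9654^1 = -0.003686
  k=1: (−1)^2·75.8947/(12)·0.2608^3·0.9654^3 = +0.100988
d^3_{2,1}(2.6138) = -0.003686 +0.100988 = +0.097301
Attach z-rotation phases: D = e^{-i(2)(5.3408)}·(+0.097301)·e^{-i(1)(2.2193)} = +0.091907-0.031946i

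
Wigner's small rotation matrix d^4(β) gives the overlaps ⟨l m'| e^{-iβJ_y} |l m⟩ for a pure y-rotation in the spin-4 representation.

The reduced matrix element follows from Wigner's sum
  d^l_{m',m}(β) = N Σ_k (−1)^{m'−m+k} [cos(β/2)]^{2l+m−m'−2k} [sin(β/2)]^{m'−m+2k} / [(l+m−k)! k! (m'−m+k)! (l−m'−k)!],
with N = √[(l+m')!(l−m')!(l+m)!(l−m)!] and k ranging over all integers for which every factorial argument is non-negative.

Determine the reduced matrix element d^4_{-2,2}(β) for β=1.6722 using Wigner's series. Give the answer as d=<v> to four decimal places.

d=0.1101

d^4_{-2,2}(β=1.6722) via Wigner's sum:
Half-angle: c=0.670362, s=0.742034. N=√(2·720·720·2)=1440.000000
The bounds max(0,m−m')=4 and min(l+m,l−m')=6 give 3 terms
  k=4: (−1)^0·1440.0000/(96)·0.6704^4·0.7420^4 = +0.918384
  k=5: (−1)^1·1440.0000/(120)·0.6704^2·0.7420^6 = -0.900210
  k=6: (−1)^2·1440.0000/(1440)·0.6704^0·0.7420^8 = +0.091916
d^4_{-2,2}(1.6722) = +0.918384 -0.900210 +0.091916 = +0.110090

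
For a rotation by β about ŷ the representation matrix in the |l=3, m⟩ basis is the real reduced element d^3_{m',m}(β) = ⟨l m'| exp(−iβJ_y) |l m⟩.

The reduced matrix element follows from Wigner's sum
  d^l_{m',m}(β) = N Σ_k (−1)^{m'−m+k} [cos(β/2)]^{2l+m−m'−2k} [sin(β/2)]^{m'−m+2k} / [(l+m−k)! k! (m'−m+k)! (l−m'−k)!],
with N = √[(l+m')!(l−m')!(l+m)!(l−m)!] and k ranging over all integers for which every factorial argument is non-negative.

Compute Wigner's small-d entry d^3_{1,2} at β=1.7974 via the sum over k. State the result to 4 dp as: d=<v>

d=-0.4999

d^3_{1,2}(β=1.7974) via Wigner's sum:
c=cos(1.7974/2)=0.622628, s=sin(1.7974/2)=0.782518; N=√[24·2·120·1]=75.894664
Admissible k: 1..2 (factorial args all ≥0)
  k=1: (−1)^0·75.8947/(24)·0.6226^5·0.7825^1 = +0.231546
  k=2: (−1)^1·75.8947/(12)·0.6226^3·0.7825^3 = -0.731474
d^3_{1,2}(1.7974) = +0.231546 -0.731474 = -0.499928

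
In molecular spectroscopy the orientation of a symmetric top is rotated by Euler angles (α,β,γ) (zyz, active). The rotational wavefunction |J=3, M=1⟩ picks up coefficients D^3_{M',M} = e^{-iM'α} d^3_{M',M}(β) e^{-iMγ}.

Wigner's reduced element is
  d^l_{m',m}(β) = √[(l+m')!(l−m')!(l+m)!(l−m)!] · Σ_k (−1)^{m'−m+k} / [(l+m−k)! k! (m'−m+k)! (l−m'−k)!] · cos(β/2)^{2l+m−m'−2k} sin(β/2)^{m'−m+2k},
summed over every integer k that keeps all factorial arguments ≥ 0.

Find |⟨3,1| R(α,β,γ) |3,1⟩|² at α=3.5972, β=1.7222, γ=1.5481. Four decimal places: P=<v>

D^3_{1,1}(3.5972,1.7222,1.5481) = e^{-i·1·3.5972}·d^3_{1,1}(1.7222)·e^{-i·1·1.5481}. Compute d first:
With c≡cos(β/2)=0.651603 and s≡sin(β/2)=0.758560, N=[24·2·24·2]^{1/2}=48.000000
The bounds max(0,m−m')=0 and min(l+m,l−m')=2 give 3 terms
  k=0: (−1)^0·48.0000/(48)·0.6516^6·0.7586^0 = +0.076542
  k=1: (−1)^1·48.0000/(6)·0.6516^4·0.7586^2 = -0.829857
  k=2: (−1)^2·48.0000/(8)·0.6516^2·0.7586^4 = +0.843485
d^3_{1,1}(1.7222) = +0.076542 -0.829857 +0.843485 = +0.090170
|D^3_{1,1}|² = |d^3_{1,1}(β)|² = (+0.090170)² = 0.008131 (the z-rotation phases have unit modulus)

P=0.0081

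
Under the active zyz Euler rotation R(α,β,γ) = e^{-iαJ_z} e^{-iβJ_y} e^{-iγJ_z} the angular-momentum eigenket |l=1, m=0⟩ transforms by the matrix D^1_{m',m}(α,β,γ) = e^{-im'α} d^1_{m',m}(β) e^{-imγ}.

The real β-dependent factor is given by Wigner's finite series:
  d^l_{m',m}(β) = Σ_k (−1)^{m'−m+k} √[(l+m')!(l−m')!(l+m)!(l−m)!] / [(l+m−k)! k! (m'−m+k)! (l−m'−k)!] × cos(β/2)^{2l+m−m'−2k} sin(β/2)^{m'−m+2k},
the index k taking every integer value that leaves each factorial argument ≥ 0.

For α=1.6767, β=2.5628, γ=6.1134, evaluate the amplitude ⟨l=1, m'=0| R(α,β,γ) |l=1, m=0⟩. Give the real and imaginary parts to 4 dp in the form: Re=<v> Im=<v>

Re=-0.8371 Im=0.0000

First d^1_{0,0}(β=2.5628), then the phase factors e^{-i(0)α} and e^{-i(0)γ}:
Half-angle: c=0.285374, s=0.958416. N=√(1·1·1·1)=1.000000
k: max(0,(0)−(0))=0 … min(1+(0),1−(0))=1
  k=0: (−1)^0·1.0000/(1)·0.2854^2·0.9584^0 = +0.081438
  k=1: (−1)^1·1.0000/(1)·0.2854^0·0.9584^2 = -0.918562
d^1_{0,0}(2.5628) = +0.081438 -0.918562 = -0.837124
Attach z-rotation phases: D = e^{-i(0)(1.6767)}·(-0.837124)·e^{-i(0)(6.1134)} = -0.837124+0.000000i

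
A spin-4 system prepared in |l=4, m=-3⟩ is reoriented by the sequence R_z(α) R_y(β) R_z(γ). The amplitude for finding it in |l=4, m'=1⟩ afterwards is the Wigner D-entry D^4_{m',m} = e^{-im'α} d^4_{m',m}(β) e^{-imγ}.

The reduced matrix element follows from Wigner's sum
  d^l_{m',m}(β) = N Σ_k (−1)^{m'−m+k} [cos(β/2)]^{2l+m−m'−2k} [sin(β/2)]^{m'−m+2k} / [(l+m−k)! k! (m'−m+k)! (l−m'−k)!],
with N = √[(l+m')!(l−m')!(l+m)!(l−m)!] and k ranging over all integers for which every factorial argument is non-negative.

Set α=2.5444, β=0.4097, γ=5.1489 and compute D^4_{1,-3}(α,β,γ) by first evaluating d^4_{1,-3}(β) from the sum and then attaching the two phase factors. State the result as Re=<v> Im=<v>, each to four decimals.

D^4_{1,-3}(2.5444,0.4097,5.1489) = e^{-i·1·2.5444}·d^4_{1,-3}(0.4097)·e^{-i·-3·5.1489}. Compute d first:
With c≡cos(β/2)=0.979092 and s≡sin(β/2)=0.203420, N=[120·6·1·5040]^{1/2}=1904.940944
k: max(0,(-3)−(1))=0 … min(4+(-3),4−(1))=1
  k=0: (−1)^4·1904.9409/(144)·0.9791^4·0.2034^4 = +0.020816
  k=1: (−1)^5·1904.9409/(240)·0.9791^2·0.2034^6 = -0.000539
d^4_{1,-3}(0.4097) = +0.020816 -0.000539 = +0.020277
D = (-0.826918-0.562323i)·(+0.020277)·(-0.966064+0.258301i) = +0.019143+0.006684i

Re=0.0191 Im=0.0067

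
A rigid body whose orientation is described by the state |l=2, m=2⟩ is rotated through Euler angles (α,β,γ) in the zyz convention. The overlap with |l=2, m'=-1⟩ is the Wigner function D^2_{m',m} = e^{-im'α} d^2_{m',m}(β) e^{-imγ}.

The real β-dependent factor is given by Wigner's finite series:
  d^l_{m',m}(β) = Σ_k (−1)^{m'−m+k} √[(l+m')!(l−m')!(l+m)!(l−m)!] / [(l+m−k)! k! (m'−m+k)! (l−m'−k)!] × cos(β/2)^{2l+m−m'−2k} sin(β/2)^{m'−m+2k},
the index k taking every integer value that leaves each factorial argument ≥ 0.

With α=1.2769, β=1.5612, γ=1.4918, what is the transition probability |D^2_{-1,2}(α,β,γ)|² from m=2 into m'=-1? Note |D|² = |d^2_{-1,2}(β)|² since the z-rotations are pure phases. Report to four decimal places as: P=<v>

P=0.2452

First d^2_{-1,2}(β=1.5612), then the phase factors e^{-i(-1)α} and e^{-i(2)γ}:
With c≡cos(β/2)=0.710491 and s≡sin(β/2)=0.703706, N=[1·6·24·1]^{1/2}=12.000000
k: max(0,(2)−(-1))=3 … min(2+(2),2−(-1))=3
  k=3: (−1)^0·12.0000/(6)·0.7105^1·0.7037^3 = +0.495179
d^2_{-1,2}(1.5612) = +0.495179
|D^2_{-1,2}|² = |d^2_{-1,2}(β)|² = (+0.495179)² = 0.245202 (the z-rotation phases have unit modulus)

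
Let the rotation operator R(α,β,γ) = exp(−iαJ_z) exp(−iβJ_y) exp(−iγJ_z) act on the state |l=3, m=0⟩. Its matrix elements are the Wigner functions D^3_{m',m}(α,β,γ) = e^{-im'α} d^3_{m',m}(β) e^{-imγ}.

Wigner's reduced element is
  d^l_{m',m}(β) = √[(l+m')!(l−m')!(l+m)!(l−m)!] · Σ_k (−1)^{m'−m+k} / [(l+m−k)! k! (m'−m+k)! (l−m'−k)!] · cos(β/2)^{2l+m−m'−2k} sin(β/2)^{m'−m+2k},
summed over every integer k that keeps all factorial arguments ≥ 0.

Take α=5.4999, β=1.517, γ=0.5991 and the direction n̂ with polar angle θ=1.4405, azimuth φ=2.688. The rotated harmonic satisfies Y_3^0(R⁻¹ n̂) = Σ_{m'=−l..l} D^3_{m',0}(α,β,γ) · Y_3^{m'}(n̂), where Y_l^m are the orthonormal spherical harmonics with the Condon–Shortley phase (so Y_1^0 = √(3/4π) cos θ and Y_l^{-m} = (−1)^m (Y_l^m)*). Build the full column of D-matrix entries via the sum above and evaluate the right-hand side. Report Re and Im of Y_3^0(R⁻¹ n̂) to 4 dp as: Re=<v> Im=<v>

Re=-0.4588 Im=0.0000

Need the full column D^3_{m',0} for m'=−3..3 at α=5.4999, β=1.517, γ=0.5991.
cos(β/2)=0.725869, sin(β/2)=0.687833
d^3_{-3,0}: single k=3 term ⇒ +0.556594;  D = -0.391069-0.396058i
d^3_{-2,0}: k∈[2..3] ⇒ +0.719381 -0.645966 = +0.073415;  D = +0.000310-0.073415i
d^3_{-1,0}: k∈[1..3] ⇒ +0.480136 -1.293408 +0.387137 = -0.426136;  D = -0.301959+0.300686i
d^3_{0,0}: k∈[0..3] ⇒ +0.146268 -1.182064 +1.061431 -0.105901 = -0.080267;  D = -0.080267+0.000000i
d^3_{1,0}: k∈[0..2] ⇒ -0.480136 +1.293408 -0.387137 = +0.426136;  D = +0.301959+0.300686i
d^3_{2,0}: k∈[0..1] ⇒ +0.719381 -0.645966 = +0.073415;  D = +0.000310+0.073415i
d^3_{3,0}: single k=0 term ⇒ -0.556594;  D = +0.391069-0.396058i
Y_3^{m'}(θ=1.4405,φ=2.688) and Σ D·Y over m':
  (-0.3911-0.3961i)·(-0.0848-0.3978i)  (+0.0003-0.0734i)·(+0.0804+0.1028i)  (-0.3020+0.3007i)·(+0.2637+0.1286i)  (-0.0803+0.0000i)·(-0.1414+0.0000i)  (+0.3020+0.3007i)·(-0.2637+0.1286i)  (+0.0003+0.0734i)·(+0.0804-0.1028i)  (+0.3911-0.3961i)·(+0.0848-0.3978i)
Y_3^0(R⁻¹ n̂) = -0.458849+0.000000i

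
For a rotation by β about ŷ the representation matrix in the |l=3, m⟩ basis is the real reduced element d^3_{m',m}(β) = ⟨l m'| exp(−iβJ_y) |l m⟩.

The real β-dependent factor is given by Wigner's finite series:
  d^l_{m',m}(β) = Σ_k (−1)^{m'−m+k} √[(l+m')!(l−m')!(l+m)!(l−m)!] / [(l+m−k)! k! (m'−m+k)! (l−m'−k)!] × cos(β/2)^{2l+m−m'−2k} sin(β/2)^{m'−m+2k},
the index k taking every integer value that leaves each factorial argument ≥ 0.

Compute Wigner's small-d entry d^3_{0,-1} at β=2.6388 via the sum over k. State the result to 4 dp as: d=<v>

d^3_{0,-1}(β=2.6388) via Wigner's sum:
With c≡cos(β/2)=0.248757 and s≡sin(β/2)=0.968566, N=[6·6·2·24]^{1/2}=41.569219
The bounds max(0,m−m')=0 and min(l+m,l−m')=2 give 3 terms
  k=0: (−1)^1·41.5692/(12)·0.2488^5·0.9686^1 = -0.003196
  k=1: (−1)^2·41.5692/(4)·0.2488^3·0.9686^3 = +0.145353
  k=2: (−1)^3·41.5692/(12)·0.2488^1·0.9686^5 = -0.734533
d^3_{0,-1}(2.6388) = -0.003196 +0.145353 -0.734533 = -0.592376

d=-0.5924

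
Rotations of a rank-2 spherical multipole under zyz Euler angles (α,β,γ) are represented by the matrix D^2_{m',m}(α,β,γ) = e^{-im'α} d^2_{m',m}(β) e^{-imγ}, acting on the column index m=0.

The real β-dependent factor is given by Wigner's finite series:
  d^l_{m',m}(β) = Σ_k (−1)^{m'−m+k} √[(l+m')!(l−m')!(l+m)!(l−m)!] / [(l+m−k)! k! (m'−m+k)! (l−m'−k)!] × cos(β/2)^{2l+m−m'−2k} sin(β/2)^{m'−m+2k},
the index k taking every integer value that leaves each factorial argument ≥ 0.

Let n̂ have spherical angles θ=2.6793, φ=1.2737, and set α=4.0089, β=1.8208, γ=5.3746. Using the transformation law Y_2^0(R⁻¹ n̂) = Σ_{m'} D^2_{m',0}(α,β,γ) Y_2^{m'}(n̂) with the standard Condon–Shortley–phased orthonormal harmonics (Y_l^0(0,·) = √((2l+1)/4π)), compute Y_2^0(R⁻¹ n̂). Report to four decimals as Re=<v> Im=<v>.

Re=-0.2862 Im=0.0000

Need the full column D^2_{m',0} for m'=−2..2 at α=4.0089, β=1.8208, γ=5.3746.
cos(β/2)=0.613430, sin(β/2)=0.789749
d^2_{-2,0}: single k=2 term ⇒ +0.574889;  D = -0.093757+0.567192i
d^2_{-1,0}: k∈[1..2] ⇒ +0.446539 -0.740130 = -0.293591;  D = +0.189919+0.223889i
d^2_{0,0}: k∈[0..2] ⇒ +0.141599 -0.938790 +0.389006 = -0.408184;  D = -0.408184+0.000000i
d^2_{1,0}: k∈[0..1] ⇒ -0.446539 +0.740130 = +0.293591;  D = -0.189919+0.223889i
d^2_{2,0}: single k=0 term ⇒ +0.574889;  D = -0.093757-0.567192i
Y_2^{m'}(θ=2.6793,φ=1.2737) and Σ D·Y over m':
  (-0.0938+0.5672i)·(-0.0637-0.0430i)  (+0.1899+0.2239i)·(-0.0903+0.2949i)  (-0.4082+0.0000i)·(+0.4426+0.0000i)  (-0.1899+0.2239i)·(+0.0903+0.2949i)  (-0.0938-0.5672i)·(-0.0637+0.0430i)
Y_2^0(R⁻¹ n̂) = -0.286249+0.000000i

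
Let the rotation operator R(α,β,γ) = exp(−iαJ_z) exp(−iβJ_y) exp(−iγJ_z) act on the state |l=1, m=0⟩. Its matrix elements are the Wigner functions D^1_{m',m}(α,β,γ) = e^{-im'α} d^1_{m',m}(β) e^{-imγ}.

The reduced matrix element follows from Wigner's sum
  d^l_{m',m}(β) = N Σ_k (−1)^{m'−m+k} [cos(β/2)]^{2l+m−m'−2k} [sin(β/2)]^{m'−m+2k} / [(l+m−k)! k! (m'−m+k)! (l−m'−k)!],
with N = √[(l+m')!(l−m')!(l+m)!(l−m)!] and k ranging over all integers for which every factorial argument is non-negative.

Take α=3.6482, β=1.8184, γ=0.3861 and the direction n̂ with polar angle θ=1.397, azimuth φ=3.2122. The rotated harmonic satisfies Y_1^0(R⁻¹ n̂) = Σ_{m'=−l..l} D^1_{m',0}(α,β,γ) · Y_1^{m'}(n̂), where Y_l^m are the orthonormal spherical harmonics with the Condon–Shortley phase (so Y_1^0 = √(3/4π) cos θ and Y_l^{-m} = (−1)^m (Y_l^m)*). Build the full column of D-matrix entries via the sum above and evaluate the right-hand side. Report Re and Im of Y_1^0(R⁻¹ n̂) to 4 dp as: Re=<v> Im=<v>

Need the full column D^1_{m',0} for m'=−1..1 at α=3.6482, β=1.8184, γ=0.3861.
cos(β/2)=0.614377, sin(β/2)=0.789012
d^1_{-1,0}: single k=1 term ⇒ +0.685542;  D = -0.599435-0.332634i
d^1_{0,0}: k∈[0..1] ⇒ +0.377459 -0.622541 = -0.245081;  D = -0.245081+0.000000i
d^1_{1,0}: single k=0 term ⇒ -0.685542;  D = +0.599435-0.332634i
Y_1^{m'}(θ=1.397,φ=3.2122) and Σ D·Y over m':
  (-0.5994-0.3326i)·(-0.3394+0.0240i)  (-0.2451+0.0000i)·(+0.0845+0.0000i)  (+0.5994-0.3326i)·(+0.3394+0.0240i)
Y_1^0(R⁻¹ n̂) = +0.402210+0.000000i

Re=0.4022 Im=0.0000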